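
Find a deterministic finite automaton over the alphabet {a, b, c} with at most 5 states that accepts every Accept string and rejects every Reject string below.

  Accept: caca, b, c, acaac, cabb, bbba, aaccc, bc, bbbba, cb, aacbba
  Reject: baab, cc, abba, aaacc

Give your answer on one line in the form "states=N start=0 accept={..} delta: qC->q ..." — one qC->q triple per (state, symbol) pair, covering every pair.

states=4 start=0 accept={0,1,2} delta: 0a->0 0b->1 0c->2 1a->1 1b->3 1c->0 2a->1 2b->0 2c->3 3a->3 3b->0 3c->0

State merging on the prefix tree: take the shortest (then alphabetical) example prefix whose next move is undefined and point that move at state 0, else 1, else 2, ...; a target is out if some Accept/Reject pair would then sit in one state with the same input left (inseparable). If every existing state is out, open a new one.
a: 0a undefined. 0a->0: ok.
b: 0b undefined. 0b->0: no, b/baab meet in 0. Open state 1: 0b->1.
c: 0c undefined. 0c->0: no, caca/cc meet in 0. 0c->1: no, bc/cc meet in 1 with "c" left. Open state 2: 0c->2.
ba: 1a undefined. 1a->0: no, b/baab meet in 1. 1a->1: ok.
bb: 1b undefined. 1b->0: no, bbbba/baab meet in 0. 1b->1: no, b/baab meet in 1. 1b->2: no, c/baab meet in 2. Open state 3: 1b->3.
bc: 1c undefined. 1c->0: ok.
ca: 2a undefined. 2a->0: no, cabb/baab meet in 3. 2a->1: ok.
cb: 2b undefined. 2b->0: ok.
cc: 2c undefined. 2c->0: no, caca/cc meet in 0. 2c->1: no, b/cc meet in 1. 2c->2: no, c/cc meet in 2. 2c->3: ok.
bbb: 3b undefined. 3b->0: ok.
abba: 3a undefined. 3a->0: no, caca/abba meet in 0. 3a->1: no, b/abba meet in 1. 3a->2: no, c/abba meet in 2. 3a->3: ok.
aaccc: 3c undefined. 3c->0: ok.
All examples now run through 4 states with every (state, symbol) defined. Accept strings end in {0,1,2}, Reject strings end in {3}; accept={0,1,2}.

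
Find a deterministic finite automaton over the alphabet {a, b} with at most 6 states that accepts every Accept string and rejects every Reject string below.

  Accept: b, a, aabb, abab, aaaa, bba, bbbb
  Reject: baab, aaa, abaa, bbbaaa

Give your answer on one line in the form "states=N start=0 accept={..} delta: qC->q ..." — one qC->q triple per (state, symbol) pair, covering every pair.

states=4 start=0 accept={0,1} delta: 0a->1 0b->0 1a->2 1b->0 2a->3 2b->3 3a->0 3b->0

Grow the machine one transition at a time. Run the examples from 0; the earliest place one falls off (shortest prefix, ties alphabetical) gets sent to the lowest-numbered state that keeps every Accept/Reject pair distinguishable — a pair clashes when both reach the same state with identical unread suffix — and to a fresh state only if none does.
a: 0a undefined. 0a->0: no, a/aaa meet in 0. Open state 1: 0a->1.
b: 0b undefined. 0b->0: ok.
aa: 1a undefined. 1a->0: no, b/baab meet in 0. 1a->1: no, a/aaa meet in 1. Open state 2: 1a->2.
ab: 1b undefined. 1b->0: ok.
aaa: 2a undefined. 2a->0: no, b/aaa meet in 0. 2a->1: no, a/aaa meet in 1. 2a->2: no, aaaa/aaa meet in 2. Open state 3: 2a->3.
aab: 2b undefined. 2b->0: no, b/baab meet in 0. 2b->1: no, a/baab meet in 1. 2b->2: no, aabb/baab meet in 2. 2b->3: ok.
aaaa: 3a undefined. 3a->0: ok.
aabb: 3b undefined. 3b->0: ok.
All examples now run through 4 states with every (state, symbol) defined. Accept strings end in {0,1}, Reject strings end in {2,3}; accept={0,1}.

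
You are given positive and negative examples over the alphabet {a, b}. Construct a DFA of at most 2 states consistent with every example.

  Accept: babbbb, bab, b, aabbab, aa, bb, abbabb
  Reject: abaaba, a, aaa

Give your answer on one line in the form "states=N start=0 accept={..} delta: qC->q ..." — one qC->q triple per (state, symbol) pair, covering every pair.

states=2 start=0 accept={0} delta: 0a->1 0b->0 1a->0 1b->0

Fold the examples into a partial DFA from state 0: repeatedly fix the first undefined (state, symbol) met by the shortest-then-alphabetical prefix, trying targets in increasing order and rejecting any under which an Accept and a Reject string meet in one state with the same remainder; add a state when all current targets are rejected. Accepting states are where Accept strings end.
a: 0a undefined. 0a->0: no, aa/a meet in 0. Open state 1: 0a->1.
b: 0b undefined. 0b->0: ok.
aa: 1a undefined. 1a->0: ok.
ab: 1b undefined. 1b->0: ok.
All examples now run through 2 states with every (state, symbol) defined. Accept strings end in {0}, Reject strings end in {1}; accept={0}.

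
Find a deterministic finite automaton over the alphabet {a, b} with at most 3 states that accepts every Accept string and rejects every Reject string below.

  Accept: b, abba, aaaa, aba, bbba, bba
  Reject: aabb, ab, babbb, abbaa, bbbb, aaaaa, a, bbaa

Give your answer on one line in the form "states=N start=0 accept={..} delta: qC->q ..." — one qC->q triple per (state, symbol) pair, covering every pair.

states=3 start=0 accept={0,2} delta: 0a->1 0b->2 1a->0 1b->1 2a->0 2b->1

Grow the machine one transition at a time. Run the examples from 0; the earliest place one falls off (shortest prefix, ties alphabetical) gets sent to the lowest-numbered state that keeps every Accept/Reject pair distinguishable — a pair clashes when both reach the same state with identical unread suffix — and to a fresh state only if none does.
a: 0a undefined. 0a->0: no, b/ab meet in 0 with "b" left. Open state 1: 0a->1.
b: 0b undefined. 0b->0: no, b/bbbb meet in 0. 0b->1: no, b/a meet in 1. Open state 2: 0b->2.
aa: 1a undefined. 1a->0: ok.
ab: 1b undefined. 1b->0: no, aaaa/ab meet in 0. 1b->1: ok.
ba: 2a undefined. 2a->0: ok.
bb: 2b undefined. 2b->0: no, b/babbb meet in 2. 2b->1: ok.
All examples now run through 3 states with every (state, symbol) defined. Accept strings end in {0,2}, Reject strings end in {1}; accept={0,2}.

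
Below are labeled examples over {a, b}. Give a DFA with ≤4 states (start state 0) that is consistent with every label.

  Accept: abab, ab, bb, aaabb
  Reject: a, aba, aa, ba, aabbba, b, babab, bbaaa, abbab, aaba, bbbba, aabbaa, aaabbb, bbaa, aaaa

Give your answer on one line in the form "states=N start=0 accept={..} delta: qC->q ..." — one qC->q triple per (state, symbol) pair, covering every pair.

states=4 start=0 accept={2,3} delta: 0a->1 0b->1 1a->0 1b->2 2a->1 2b->3 3a->0 3b->0

State merging on the prefix tree: take the shortest (then alphabetical) example prefix whose next move is undefined and point that move at state 0, else 1, else 2, ...; a target is out if some Accept/Reject pair would then sit in one state with the same input left (inseparable). If every existing state is out, open a new one.
a: 0a undefined. 0a->0: no, ab/b meet in 0 with "b" left. Open state 1: 0a->1.
b: 0b undefined. 0b->0: no, abab/babab meet in 1 with "bab" left. 0b->1: ok.
aa: 1a undefined. 1a->0: ok.
ab: 1b undefined. 1b->0: no, abab/aa meet in 0. 1b->1: no, abab/a meet in 1. Open state 2: 1b->2.
aba: 2a undefined. 2a->0: no, abab/a meet in 1. 2a->1: ok.
abb: 2b undefined. 2b->0: no, abab/abbab meet in 2. 2b->1: no, abab/aaabbb meet in 2. 2b->2: no, abab/abbab meet in 2. Open state 3: 2b->3.
abba: 3a undefined. 3a->0: ok.
bbbb: 3b undefined. 3b->0: ok.
All examples now run through 4 states with every (state, symbol) defined. Accept strings end in {2,3}, Reject strings end in {0,1}; accept={2,3}.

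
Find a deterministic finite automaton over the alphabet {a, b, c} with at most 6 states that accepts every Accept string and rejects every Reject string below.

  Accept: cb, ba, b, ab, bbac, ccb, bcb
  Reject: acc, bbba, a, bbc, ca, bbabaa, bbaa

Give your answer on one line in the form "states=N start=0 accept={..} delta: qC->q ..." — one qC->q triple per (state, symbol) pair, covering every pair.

states=4 start=0 accept={1} delta: 0a->0 0b->1 0c->0 1a->1 1b->2 1c->0 2a->3 2b->0 2c->0 3a->0 3b->0 3c->1

Fold the examples into a partial DFA from state 0: repeatedly fix the first undefined (state, symbol) met by the shortest-then-alphabetical prefix, trying targets in increasing order and rejecting any under which an Accept and a Reject string meet in one state with the same remainder; add a state when all current targets are rejected. Accepting states are where Accept strings end.
a: 0a undefined. 0a->0: ok.
b: 0b undefined. 0b->0: no, ba/bbba meet in 0. Open state 1: 0b->1.
c: 0c undefined. 0c->0: ok.
ba: 1a undefined. 1a->0: no, ba/acc meet in 0. 1a->1: ok.
bb: 1b undefined. 1b->0: no, cb/bbba meet in 1. 1b->1: no, cb/bbba meet in 1. Open state 2: 1b->2.
bc: 1c undefined. 1c->0: ok.
bba: 2a undefined. 2a->0: no, cb/bbabaa meet in 1. 2a->1: no, cb/bbabaa meet in 1. 2a->2: no, bbac/bbc meet in 2 with "c" left. Open state 3: 2a->3.
bbb: 2b undefined. 2b->0: ok.
bbc: 2c undefined. 2c->0: ok.
bbaa: 3a undefined. 3a->0: ok.
bbab: 3b undefined. 3b->0: ok.
bbac: 3c undefined. 3c->0: no, bbac/acc meet in 0. 3c->1: ok.
All examples now run through 4 states with every (state, symbol) defined. Accept strings end in {1}, Reject strings end in {0}; accept={1}.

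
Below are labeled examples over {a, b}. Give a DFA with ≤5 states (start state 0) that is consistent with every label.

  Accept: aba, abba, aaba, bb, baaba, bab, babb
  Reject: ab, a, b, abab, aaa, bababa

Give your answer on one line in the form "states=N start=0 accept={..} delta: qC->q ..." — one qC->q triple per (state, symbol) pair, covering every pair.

State merging on the prefix tree: take the shortest (then alphabetical) example prefix whose next move is undefined and point that move at state 0, else 1, else 2, ...; a target is out if some Accept/Reject pair would then sit in one state with the same input left (inseparable). If every existing state is out, open a new one.
a: 0a undefined. 0a->0: no, bab/abab meet in 0 with "bab" left. Open state 1: 0a->1.
b: 0b undefined. 0b->0: no, bb/b meet in 0. 0b->1: no, bb/ab meet in 1 with "b" left. Open state 2: 0b->2.
aa: 1a undefined. 1a->0: ok.
ab: 1b undefined. 1b->0: no, aba/a meet in 1. 1b->1: ok.
ba: 2a undefined. 2a->0: no, aba/bababa meet in 0. 2a->1: no, aaba/ab meet in 1. 2a->2: no, aaba/b meet in 2. Open state 3: 2a->3.
bb: 2b undefined. 2b->0: ok.
baa: 3a undefined. 3a->0: ok.
bab: 3b undefined. 3b->0: no, aba/bababa meet in 0. 3b->1: no, aaba/bababa meet in 3. 3b->2: no, aaba/bababa meet in 3. 3b->3: no, aaba/bababa meet in 3. Open state 4: 3b->4.
baba: 4a undefined. 4a->0: no, aaba/bababa meet in 3. 4a->1: no, aba/bababa meet in 0. 4a->2: ok.
babb: 4b undefined. 4b->0: ok.
All examples now run through 5 states with every (state, symbol) defined. Accept strings end in {0,3,4}, Reject strings end in {1,2}; accept={0,3,4}.

states=5 start=0 accept={0,3,4} delta: 0a->1 0b->2 1a->0 1b->1 2a->3 2b->0 3a->0 3b->4 4a->2 4b->0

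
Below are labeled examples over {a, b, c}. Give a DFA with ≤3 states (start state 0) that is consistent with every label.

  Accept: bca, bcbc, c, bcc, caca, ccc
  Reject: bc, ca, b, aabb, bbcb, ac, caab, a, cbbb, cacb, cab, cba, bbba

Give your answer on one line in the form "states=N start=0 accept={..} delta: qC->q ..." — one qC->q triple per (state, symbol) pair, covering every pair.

Grow the machine one transition at a time. Run the examples from 0; the earliest place one falls off (shortest prefix, ties alphabetical) gets sent to the lowest-numbered state that keeps every Accept/Reject pair distinguishable — a pair clashes when both reach the same state with identical unread suffix — and to a fresh state only if none does.
a: 0a undefined. 0a->0: no, c/ac meet in 0 with "c" left. Open state 1: 0a->1.
b: 0b undefined. 0b->0: no, bca/ca meet in 0 with "ca" left. 0b->1: ok.
c: 0c undefined. 0c->0: ok.
aa: 1a undefined. 1a->0: no, c/cba meet in 0. 1a->1: ok.
ac: 1c undefined. 1c->0: no, bca/ca meet in 1. 1c->1: no, bca/bc meet in 1. Open state 2: 1c->2.
bb: 1b undefined. 1b->0: no, c/caab meet in 0. 1b->1: ok.
bca: 2a undefined. 2a->0: ok.
bcb: 2b undefined. 2b->0: no, bca/bbcb meet in 0. 2b->1: no, bcbc/bc meet in 2. 2b->2: ok.
bcc: 2c undefined. 2c->0: ok.
All examples now run through 3 states with every (state, symbol) defined. Accept strings end in {0}, Reject strings end in {1,2}; accept={0}.

states=3 start=0 accept={0} delta: 0a->1 0b->1 0c->0 1a->1 1b->1 1c->2 2a->0 2b->2 2c->0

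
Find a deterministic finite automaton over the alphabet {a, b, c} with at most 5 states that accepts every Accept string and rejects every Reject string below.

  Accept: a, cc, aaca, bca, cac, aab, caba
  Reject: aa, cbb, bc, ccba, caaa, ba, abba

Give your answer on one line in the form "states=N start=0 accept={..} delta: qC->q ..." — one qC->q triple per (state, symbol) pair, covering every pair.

Grow the machine one transition at a time. Run the examples from 0; the earliest place one falls off (shortest prefix, ties alphabetical) gets sent to the lowest-numbered state that keeps every Accept/Reject pair distinguishable — a pair clashes when both reach the same state with identical unread suffix — and to a fresh state only if none does.
a: 0a undefined. 0a->0: no, a/aa meet in 0. Open state 1: 0a->1.
b: 0b undefined. 0b->0: no, a/ba meet in 1. 0b->1: ok.
c: 0c undefined. 0c->0: no, cac/bc meet in 1 with "c" left. 0c->1: no, cc/bc meet in 1 with "c" left. Open state 2: 0c->2.
aa: 1a undefined. 1a->0: ok.
ab: 1b undefined. 1b->0: ok.
bc: 1c undefined. 1c->0: ok.
ca: 2a undefined. 2a->0: no, aaca/aa meet in 0. 2a->1: no, a/caaa meet in 1. 2a->2: no, aaca/caaa meet in 2. Open state 3: 2a->3.
cb: 2b undefined. 2b->0: no, a/cbb meet in 1. 2b->1: ok.
cc: 2c undefined. 2c->0: no, cc/aa meet in 0. 2c->1: no, a/ccba meet in 1. 2c->2: ok.
caa: 3a undefined. 3a->0: no, a/caaa meet in 1. 3a->1: ok.
cab: 3b undefined. 3b->0: ok.
cac: 3c undefined. 3c->0: no, cac/aa meet in 0. 3c->1: ok.
All examples now run through 4 states with every (state, symbol) defined. Accept strings end in {1,2,3}, Reject strings end in {0}; accept={1,2,3}.

states=4 start=0 accept={1,2,3} delta: 0a->1 0b->1 0c->2 1a->0 1b->0 1c->0 2a->3 2b->1 2c->2 3a->1 3b->0 3c->1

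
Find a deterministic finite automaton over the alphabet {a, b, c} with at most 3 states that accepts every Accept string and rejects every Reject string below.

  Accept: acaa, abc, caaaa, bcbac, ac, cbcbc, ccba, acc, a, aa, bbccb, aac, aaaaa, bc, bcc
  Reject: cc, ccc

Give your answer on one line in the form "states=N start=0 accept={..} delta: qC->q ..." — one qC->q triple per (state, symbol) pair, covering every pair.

Fold the examples into a partial DFA from state 0: repeatedly fix the first undefined (state, symbol) met by the shortest-then-alphabetical prefix, trying targets in increasing order and rejecting any under which an Accept and a Reject string meet in one state with the same remainder; add a state when all current targets are rejected. Accepting states are where Accept strings end.
a: 0a undefined. 0a->0: no, acc/cc meet in 0 with "cc" left. Open state 1: 0a->1.
b: 0b undefined. 0b->0: no, bcc/cc meet in 0 with "cc" left. 0b->1: ok.
c: 0c undefined. 0c->0: ok.
aa: 1a undefined. 1a->0: no, caaaa/cc meet in 0. 1a->1: ok.
ab: 1b undefined. 1b->0: no, abc/cc meet in 0. 1b->1: ok.
ac: 1c undefined. 1c->0: no, abc/cc meet in 0. 1c->1: ok.
All examples now run through 2 states with every (state, symbol) defined. Accept strings end in {1}, Reject strings end in {0}; accept={1}.

states=2 start=0 accept={1} delta: 0a->1 0b->1 0c->0 1a->1 1b->1 1c->1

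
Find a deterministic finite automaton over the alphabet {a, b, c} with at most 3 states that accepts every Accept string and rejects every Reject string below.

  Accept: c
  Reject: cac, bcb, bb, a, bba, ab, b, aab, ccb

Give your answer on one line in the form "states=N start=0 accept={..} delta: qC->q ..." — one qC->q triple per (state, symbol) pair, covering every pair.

State merging on the prefix tree: take the shortest (then alphabetical) example prefix whose next move is undefined and point that move at state 0, else 1, else 2, ...; a target is out if some Accept/Reject pair would then sit in one state with the same input left (inseparable). If every existing state is out, open a new one.
a: 0a undefined. 0a->0: ok.
b: 0b undefined. 0b->0: ok.
c: 0c undefined. 0c->0: no, c/cac meet in 0. Open state 1: 0c->1.
ca: 1a undefined. 1a->0: no, c/cac meet in 1. 1a->1: ok.
cc: 1c undefined. 1c->0: ok.
bcb: 1b undefined. 1b->0: ok.
All examples now run through 2 states with every (state, symbol) defined. Accept strings end in {1}, Reject strings end in {0}; accept={1}.

states=2 start=0 accept={1} delta: 0a->0 0b->0 0c->1 1a->1 1b->0 1c->0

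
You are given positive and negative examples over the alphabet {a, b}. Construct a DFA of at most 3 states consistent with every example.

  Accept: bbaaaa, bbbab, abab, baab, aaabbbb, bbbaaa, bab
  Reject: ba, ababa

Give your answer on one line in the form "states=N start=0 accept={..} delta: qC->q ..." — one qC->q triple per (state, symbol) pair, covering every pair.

Grow the machine one transition at a time. Run the examples from 0; the earliest place one falls off (shortest prefix, ties alphabetical) gets sent to the lowest-numbered state that keeps every Accept/Reject pair distinguishable — a pair clashes when both reach the same state with identical unread suffix — and to a fresh state only if none does.
a: 0a undefined. 0a->0: ok.
b: 0b undefined. 0b->0: no, bbaaaa/ba meet in 0. Open state 1: 0b->1.
ba: 1a undefined. 1a->0: ok.
bb: 1b undefined. 1b->0: no, bbaaaa/ba meet in 0. 1b->1: no, bbaaaa/ba meet in 0. Open state 2: 1b->2.
bba: 2a undefined. 2a->0: no, bbaaaa/ba meet in 0. 2a->1: no, bbaaaa/ba meet in 0. 2a->2: ok.
bbb: 2b undefined. 2b->0: no, bbbaaa/ba meet in 0. 2b->1: no, bbbaaa/ba meet in 0. 2b->2: ok.
All examples now run through 3 states with every (state, symbol) defined. Accept strings end in {1,2}, Reject strings end in {0}; accept={1,2}.

states=3 start=0 accept={1,2} delta: 0a->0 0b->1 1a->0 1b->2 2a->2 2b->2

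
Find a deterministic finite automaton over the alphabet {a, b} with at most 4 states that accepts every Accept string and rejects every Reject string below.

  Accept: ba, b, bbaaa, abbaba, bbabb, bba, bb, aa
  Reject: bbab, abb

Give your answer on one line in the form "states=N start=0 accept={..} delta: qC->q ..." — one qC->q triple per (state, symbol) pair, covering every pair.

states=4 start=0 accept={0,1,2} delta: 0a->1 0b->1 1a->0 1b->2 2a->2 2b->3 3a->0 3b->0

Fold the examples into a partial DFA from state 0: repeatedly fix the first undefined (state, symbol) met by the shortest-then-alphabetical prefix, trying targets in increasing order and rejecting any under which an Accept and a Reject string meet in one state with the same remainder; add a state when all current targets are rejected. Accepting states are where Accept strings end.
a: 0a undefined. 0a->0: no, bb/abb meet in 0 with "bb" left. Open state 1: 0a->1.
b: 0b undefined. 0b->0: no, bbabb/abb meet in 1 with "bb" left. 0b->1: ok.
aa: 1a undefined. 1a->0: ok.
ab: 1b undefined. 1b->0: no, ba/bbab meet in 0. 1b->1: no, b/bbab meet in 1. Open state 2: 1b->2.
abb: 2b undefined. 2b->0: no, ba/abb meet in 0. 2b->1: no, b/abb meet in 1. 2b->2: no, bb/abb meet in 2. Open state 3: 2b->3.
bba: 2a undefined. 2a->0: no, b/bbab meet in 1. 2a->1: no, bbabb/abb meet in 3. 2a->2: ok.
abba: 3a undefined. 3a->0: ok.
bbabb: 3b undefined. 3b->0: ok.
All examples now run through 4 states with every (state, symbol) defined. Accept strings end in {0,1,2}, Reject strings end in {3}; accept={0,1,2}.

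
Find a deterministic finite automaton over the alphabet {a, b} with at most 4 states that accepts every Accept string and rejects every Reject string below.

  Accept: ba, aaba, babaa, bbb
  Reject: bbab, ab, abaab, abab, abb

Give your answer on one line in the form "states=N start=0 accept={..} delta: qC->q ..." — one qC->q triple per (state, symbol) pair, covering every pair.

State merging on the prefix tree: take the shortest (then alphabetical) example prefix whose next move is undefined and point that move at state 0, else 1, else 2, ...; a target is out if some Accept/Reject pair would then sit in one state with the same input left (inseparable). If every existing state is out, open a new one.
a: 0a undefined. 0a->0: ok.
b: 0b undefined. 0b->0: no, ba/bbab meet in 0. Open state 1: 0b->1.
ba: 1a undefined. 1a->0: ok.
bb: 1b undefined. 1b->0: no, ba/abb meet in 0. 1b->1: no, bbb/bbab meet in 1. Open state 2: 1b->2.
bba: 2a undefined. 2a->0: ok.
bbb: 2b undefined. 2b->0: ok.
All examples now run through 3 states with every (state, symbol) defined. Accept strings end in {0}, Reject strings end in {1,2}; accept={0}.

states=3 start=0 accept={0} delta: 0a->0 0b->1 1a->0 1b->2 2a->0 2b->0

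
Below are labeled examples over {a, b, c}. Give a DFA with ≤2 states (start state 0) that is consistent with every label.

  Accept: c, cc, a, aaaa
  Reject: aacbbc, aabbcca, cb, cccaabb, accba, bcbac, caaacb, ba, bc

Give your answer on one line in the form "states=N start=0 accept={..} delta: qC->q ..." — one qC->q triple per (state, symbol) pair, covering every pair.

State merging on the prefix tree: take the shortest (then alphabetical) example prefix whose next move is undefined and point that move at state 0, else 1, else 2, ...; a target is out if some Accept/Reject pair would then sit in one state with the same input left (inseparable). If every existing state is out, open a new one.
a: 0a undefined. 0a->0: ok.
b: 0b undefined. 0b->0: no, c/bc meet in 0 with "c" left. Open state 1: 0b->1.
c: 0c undefined. 0c->0: ok.
ba: 1a undefined. 1a->0: no, c/accba meet in 0. 1a->1: ok.
bc: 1c undefined. 1c->0: no, c/bcbac meet in 0. 1c->1: ok.
bcb: 1b undefined. 1b->0: no, c/aacbbc meet in 0. 1b->1: ok.
All examples now run through 2 states with every (state, symbol) defined. Accept strings end in {0}, Reject strings end in {1}; accept={0}.

states=2 start=0 accept={0} delta: 0a->0 0b->1 0c->0 1a->1 1b->1 1c->1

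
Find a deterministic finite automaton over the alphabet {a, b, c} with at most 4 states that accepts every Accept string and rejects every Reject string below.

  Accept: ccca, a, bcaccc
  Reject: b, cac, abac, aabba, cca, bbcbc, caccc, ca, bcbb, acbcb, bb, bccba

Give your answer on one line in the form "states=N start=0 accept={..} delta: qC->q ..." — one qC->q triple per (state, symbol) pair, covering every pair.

states=4 start=0 accept={0,3} delta: 0a->0 0b->1 0c->1 1a->1 1b->1 1c->2 2a->2 2b->1 2c->3 3a->0 3b->1 3c->2

Grow the machine one transition at a time. Run the examples from 0; the earliest place one falls off (shortest prefix, ties alphabetical) gets sent to the lowest-numbered state that keeps every Accept/Reject pair distinguishable — a pair clashes when both reach the same state with identical unread suffix — and to a fresh state only if none does.
a: 0a undefined. 0a->0: ok.
b: 0b undefined. 0b->0: no, a/b meet in 0. Open state 1: 0b->1.
c: 0c undefined. 0c->0: no, ccca/cac meet in 0. 0c->1: ok.
bb: 1b undefined. 1b->0: no, a/aabba meet in 0. 1b->1: ok.
bc: 1c undefined. 1c->0: no, ccca/aabba meet in 1 with "a" left. 1c->1: no, ccca/aabba meet in 1 with "a" left. Open state 2: 1c->2.
ca: 1a undefined. 1a->0: no, a/aabba meet in 0. 1a->1: ok.
bca: 2a undefined. 2a->0: no, a/cca meet in 0. 2a->1: no, bcaccc/caccc meet in 2 with "cc" left. 2a->2: ok.
bcb: 2b undefined. 2b->0: no, a/acbcb meet in 0. 2b->1: ok.
bcc: 2c undefined. 2c->0: no, bcaccc/cac meet in 2. 2c->1: no, ccca/b meet in 1. 2c->2: no, ccca/cac meet in 2. Open state 3: 2c->3.
bccb: 3b undefined. 3b->0: no, a/bccba meet in 0. 3b->1: ok.
ccca: 3a undefined. 3a->0: ok.
bcacc: 3c undefined. 3c->0: no, ccca/caccc meet in 0. 3c->1: no, bcaccc/cac meet in 2. 3c->2: ok.
All examples now run through 4 states with every (state, symbol) defined. Accept strings end in {0,3}, Reject strings end in {1,2}; accept={0,3}.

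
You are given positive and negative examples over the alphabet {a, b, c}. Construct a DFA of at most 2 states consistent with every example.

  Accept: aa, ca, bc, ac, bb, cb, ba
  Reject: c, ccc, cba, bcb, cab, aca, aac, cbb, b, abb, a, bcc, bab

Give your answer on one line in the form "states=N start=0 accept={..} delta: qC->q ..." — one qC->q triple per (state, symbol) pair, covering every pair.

states=2 start=0 accept={0} delta: 0a->1 0b->1 0c->1 1a->0 1b->0 1c->0

Grow the machine one transition at a time. Run the examples from 0; the earliest place one falls off (shortest prefix, ties alphabetical) gets sent to the lowest-numbered state that keeps every Accept/Reject pair distinguishable — a pair clashes when both reach the same state with identical unread suffix — and to a fresh state only if none does.
a: 0a undefined. 0a->0: no, aa/a meet in 0. Open state 1: 0a->1.
b: 0b undefined. 0b->0: no, bc/c meet in 0 with "c" left. 0b->1: ok.
c: 0c undefined. 0c->0: no, aa/cba meet in 1 with "a" left. 0c->1: ok.
aa: 1a undefined. 1a->0: ok.
ab: 1b undefined. 1b->0: ok.
ac: 1c undefined. 1c->0: ok.
All examples now run through 2 states with every (state, symbol) defined. Accept strings end in {0}, Reject strings end in {1}; accept={0}.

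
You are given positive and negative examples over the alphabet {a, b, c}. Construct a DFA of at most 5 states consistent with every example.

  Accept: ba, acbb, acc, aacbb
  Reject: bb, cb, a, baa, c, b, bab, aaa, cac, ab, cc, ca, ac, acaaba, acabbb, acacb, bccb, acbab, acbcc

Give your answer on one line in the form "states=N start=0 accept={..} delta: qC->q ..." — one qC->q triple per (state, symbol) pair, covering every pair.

states=5 start=0 accept={2,4} delta: 0a->1 0b->1 0c->0 1a->2 1b->0 1c->3 2a->0 2b->3 2c->2 3a->0 3b->4 3c->2 4a->0 4b->2 4c->0

State merging on the prefix tree: take the shortest (then alphabetical) example prefix whose next move is undefined and point that move at state 0, else 1, else 2, ...; a target is out if some Accept/Reject pair would then sit in one state with the same input left (inseparable). If every existing state is out, open a new one.
a: 0a undefined. 0a->0: no, acc/cc meet in 0 with "cc" left. Open state 1: 0a->1.
b: 0b undefined. 0b->0: no, ba/a meet in 1. 0b->1: ok.
c: 0c undefined. 0c->0: ok.
aa: 1a undefined. 1a->0: no, ba/c meet in 0. 1a->1: no, ba/cb meet in 1. Open state 2: 1a->2.
ab: 1b undefined. 1b->0: ok.
ac: 1c undefined. 1c->0: no, acbb/bb meet in 0. 1c->1: no, acbb/cb meet in 1. 1c->2: no, ba/cac meet in 2. Open state 3: 1c->3.
aaa: 2a undefined. 2a->0: ok.
aac: 2c undefined. 2c->0: no, aacbb/bb meet in 0. 2c->1: no, aacbb/cb meet in 1. 2c->2: ok.
aca: 3a undefined. 3a->0: ok.
acb: 3b undefined. 3b->0: no, acbb/cb meet in 1. 3b->1: no, acbb/bb meet in 0. 3b->2: no, ba/acbcc meet in 2. 3b->3: no, acbb/cac meet in 3. Open state 4: 3b->4.
acc: 3c undefined. 3c->0: no, acc/bb meet in 0. 3c->1: no, acc/cb meet in 1. 3c->2: ok.
bab: 2b undefined. 2b->0: no, aacbb/cb meet in 1. 2b->1: no, aacbb/bb meet in 0. 2b->2: no, ba/bab meet in 2. 2b->3: ok.
acba: 4a undefined. 4a->0: ok.
acbb: 4b undefined. 4b->0: no, acbb/bb meet in 0. 4b->1: no, acbb/cb meet in 1. 4b->2: ok.
acbc: 4c undefined. 4c->0: ok.
All examples now run through 5 states with every (state, symbol) defined. Accept strings end in {2,4}, Reject strings end in {0,1,3}; accept={2,4}.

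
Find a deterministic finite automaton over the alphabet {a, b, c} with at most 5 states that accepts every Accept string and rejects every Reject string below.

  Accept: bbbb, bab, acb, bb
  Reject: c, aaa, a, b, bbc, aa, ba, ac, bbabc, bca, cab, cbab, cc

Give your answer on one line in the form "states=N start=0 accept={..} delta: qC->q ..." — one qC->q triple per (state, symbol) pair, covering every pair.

states=4 start=0 accept={3} delta: 0a->0 0b->1 0c->2 1a->1 1b->3 1c->0 2a->0 2b->3 2c->0 3a->0 3b->1 3c->0

State merging on the prefix tree: take the shortest (then alphabetical) example prefix whose next move is undefined and point that move at state 0, else 1, else 2, ...; a target is out if some Accept/Reject pair would then sit in one state with the same input left (inseparable). If every existing state is out, open a new one.
a: 0a undefined. 0a->0: ok.
b: 0b undefined. 0b->0: no, bbbb/aaa meet in 0. Open state 1: 0b->1.
c: 0c undefined. 0c->0: no, bab/cbab meet in 1 with "ab" left. 0c->1: no, bab/cab meet in 1 with "ab" left. Open state 2: 0c->2.
ba: 1a undefined. 1a->0: no, bab/b meet in 1. 1a->1: ok.
bb: 1b undefined. 1b->0: no, bbbb/aaa meet in 0. 1b->1: no, bbbb/b meet in 1. 1b->2: no, bab/c meet in 2. Open state 3: 1b->3.
bc: 1c undefined. 1c->0: ok.
ca: 2a undefined. 2a->0: ok.
cb: 2b undefined. 2b->0: no, acb/aaa meet in 0. 2b->1: no, bab/cbab meet in 3. 2b->2: no, acb/c meet in 2. 2b->3: ok.
cc: 2c undefined. 2c->0: ok.
bba: 3a undefined. 3a->0: ok.
bbb: 3b undefined. 3b->0: no, bbbb/b meet in 1. 3b->1: ok.
bbc: 3c undefined. 3c->0: ok.
All examples now run through 4 states with every (state, symbol) defined. Accept strings end in {3}, Reject strings end in {0,1,2}; accept={3}.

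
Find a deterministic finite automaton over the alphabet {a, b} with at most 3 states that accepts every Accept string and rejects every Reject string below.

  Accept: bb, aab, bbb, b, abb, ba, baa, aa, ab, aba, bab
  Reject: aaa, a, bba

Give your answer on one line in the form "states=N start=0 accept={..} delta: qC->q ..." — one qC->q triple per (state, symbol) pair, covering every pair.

Grow the machine one transition at a time. Run the examples from 0; the earliest place one falls off (shortest prefix, ties alphabetical) gets sent to the lowest-numbered state that keeps every Accept/Reject pair distinguishable — a pair clashes when both reach the same state with identical unread suffix — and to a fresh state only if none does.
a: 0a undefined. 0a->0: no, aa/aaa meet in 0. Open state 1: 0a->1.
b: 0b undefined. 0b->0: no, ba/a meet in 1. 0b->1: no, b/a meet in 1. Open state 2: 0b->2.
aa: 1a undefined. 1a->0: ok.
ab: 1b undefined. 1b->0: no, aba/aaa meet in 1. 1b->1: no, abb/aaa meet in 1. 1b->2: ok.
ba: 2a undefined. 2a->0: no, baa/aaa meet in 1. 2a->1: no, ba/aaa meet in 1. 2a->2: ok.
bb: 2b undefined. 2b->0: ok.
All examples now run through 3 states with every (state, symbol) defined. Accept strings end in {0,2}, Reject strings end in {1}; accept={0,2}.

states=3 start=0 accept={0,2} delta: 0a->1 0b->2 1a->0 1b->2 2a->2 2b->0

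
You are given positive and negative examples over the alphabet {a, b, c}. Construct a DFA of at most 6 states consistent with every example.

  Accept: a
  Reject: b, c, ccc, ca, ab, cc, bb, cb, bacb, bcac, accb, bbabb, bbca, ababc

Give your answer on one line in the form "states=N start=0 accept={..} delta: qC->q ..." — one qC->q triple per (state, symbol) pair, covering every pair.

states=2 start=0 accept={0} delta: 0a->0 0b->1 0c->1 1a->1 1b->1 1c->1

Fold the examples into a partial DFA from state 0: repeatedly fix the first undefined (state, symbol) met by the shortest-then-alphabetical prefix, trying targets in increasing order and rejecting any under which an Accept and a Reject string meet in one state with the same remainder; add a state when all current targets are rejected. Accepting states are where Accept strings end.
a: 0a undefined. 0a->0: ok.
b: 0b undefined. 0b->0: no, a/b meet in 0. Open state 1: 0b->1.
c: 0c undefined. 0c->0: no, a/c meet in 0. 0c->1: ok.
ba: 1a undefined. 1a->0: no, a/ca meet in 0. 1a->1: ok.
bb: 1b undefined. 1b->0: no, a/bb meet in 0. 1b->1: ok.
bc: 1c undefined. 1c->0: no, a/cc meet in 0. 1c->1: ok.
All examples now run through 2 states with every (state, symbol) defined. Accept strings end in {0}, Reject strings end in {1}; accept={0}.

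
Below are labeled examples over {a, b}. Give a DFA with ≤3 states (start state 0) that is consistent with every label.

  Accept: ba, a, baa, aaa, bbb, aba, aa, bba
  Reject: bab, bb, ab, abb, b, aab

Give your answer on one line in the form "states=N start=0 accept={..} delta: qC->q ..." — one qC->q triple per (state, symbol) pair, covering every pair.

Fold the examples into a partial DFA from state 0: repeatedly fix the first undefined (state, symbol) met by the shortest-then-alphabetical prefix, trying targets in increasing order and rejecting any under which an Accept and a Reject string meet in one state with the same remainder; add a state when all current targets are rejected. Accepting states are where Accept strings end.
a: 0a undefined. 0a->0: ok.
b: 0b undefined. 0b->0: no, ba/bab meet in 0. Open state 1: 0b->1.
ba: 1a undefined. 1a->0: ok.
bb: 1b undefined. 1b->0: no, ba/bb meet in 0. 1b->1: no, bbb/bab meet in 1. Open state 2: 1b->2.
bba: 2a undefined. 2a->0: ok.
bbb: 2b undefined. 2b->0: ok.
All examples now run through 3 states with every (state, symbol) defined. Accept strings end in {0}, Reject strings end in {1,2}; accept={0}.

states=3 start=0 accept={0} delta: 0a->0 0b->1 1a->0 1b->2 2a->0 2b->0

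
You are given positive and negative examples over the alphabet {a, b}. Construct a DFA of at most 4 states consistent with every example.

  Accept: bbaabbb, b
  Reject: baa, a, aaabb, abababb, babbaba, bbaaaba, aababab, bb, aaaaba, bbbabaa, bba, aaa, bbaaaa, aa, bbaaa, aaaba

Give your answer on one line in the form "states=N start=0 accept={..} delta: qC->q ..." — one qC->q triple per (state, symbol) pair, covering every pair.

states=4 start=0 accept={1} delta: 0a->0 0b->1 1a->2 1b->0 2a->0 2b->3 3a->2 3b->0

State merging on the prefix tree: take the shortest (then alphabetical) example prefix whose next move is undefined and point that move at state 0, else 1, else 2, ...; a target is out if some Accept/Reject pair would then sit in one state with the same input left (inseparable). If every existing state is out, open a new one.
a: 0a undefined. 0a->0: ok.
b: 0b undefined. 0b->0: no, bbaabbb/baa meet in 0. Open state 1: 0b->1.
ba: 1a undefined. 1a->0: no, b/aababab meet in 1. 1a->1: no, b/baa meet in 1. Open state 2: 1a->2.
bb: 1b undefined. 1b->0: ok.
baa: 2a undefined. 2a->0: ok.
bab: 2b undefined. 2b->0: no, bbaabbb/aababab meet in 1. 2b->1: no, bbaabbb/aababab meet in 1. 2b->2: no, bbaabbb/aababab meet in 1. Open state 3: 2b->3.
babb: 3b undefined. 3b->0: ok.
ababa: 3a undefined. 3a->0: no, bbaabbb/aababab meet in 1. 3a->1: no, bbaabbb/abababb meet in 1. 3a->2: ok.
All examples now run through 4 states with every (state, symbol) defined. Accept strings end in {1}, Reject strings end in {0,2,3}; accept={1}.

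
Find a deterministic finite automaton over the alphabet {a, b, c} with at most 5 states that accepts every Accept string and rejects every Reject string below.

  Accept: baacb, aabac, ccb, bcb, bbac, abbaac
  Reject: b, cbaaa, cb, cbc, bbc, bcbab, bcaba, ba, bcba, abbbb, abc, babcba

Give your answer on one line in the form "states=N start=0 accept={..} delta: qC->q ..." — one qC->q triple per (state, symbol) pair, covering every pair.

states=4 start=0 accept={3} delta: 0a->0 0b->1 0c->1 1a->2 1b->1 1c->2 2a->2 2b->3 2c->3 3a->0 3b->3 3c->0

Fold the examples into a partial DFA from state 0: repeatedly fix the first undefined (state, symbol) met by the shortest-then-alphabetical prefix, trying targets in increasing order and rejecting any under which an Accept and a Reject string meet in one state with the same remainder; add a state when all current targets are rejected. Accepting states are where Accept strings end.
a: 0a undefined. 0a->0: ok.
b: 0b undefined. 0b->0: no, baacb/cb meet in 0 with "cb" left. Open state 1: 0b->1.
c: 0c undefined. 0c->0: no, ccb/b meet in 1. 0c->1: ok.
ba: 1a undefined. 1a->0: no, baacb/cb meet in 1 with "b" left. 1a->1: no, aabac/abc meet in 1 with "c" left. Open state 2: 1a->2.
bb: 1b undefined. 1b->0: no, bbac/b meet in 1. 1b->1: ok.
bc: 1c undefined. 1c->0: no, ccb/b meet in 1. 1c->1: no, ccb/b meet in 1. 1c->2: ok.
baa: 2a undefined. 2a->0: no, baacb/b meet in 1. 2a->1: no, abbaac/cbaaa meet in 2. 2a->2: ok.
bab: 2b undefined. 2b->0: no, ccb/bcaba meet in 0. 2b->1: no, ccb/b meet in 1. 2b->2: no, ccb/cbaaa meet in 2. Open state 3: 2b->3.
baac: 2c undefined. 2c->0: no, baacb/b meet in 1. 2c->1: no, baacb/b meet in 1. 2c->2: no, aabac/cbaaa meet in 2. 2c->3: ok.
babc: 3c undefined. 3c->0: ok.
bcba: 3a undefined. 3a->0: ok.
baacb: 3b undefined. 3b->0: no, baacb/bcaba meet in 0. 3b->1: no, baacb/b meet in 1. 3b->2: no, baacb/cbaaa meet in 2. 3b->3: ok.
All examples now run through 4 states with every (state, symbol) defined. Accept strings end in {3}, Reject strings end in {0,1,2}; accept={3}.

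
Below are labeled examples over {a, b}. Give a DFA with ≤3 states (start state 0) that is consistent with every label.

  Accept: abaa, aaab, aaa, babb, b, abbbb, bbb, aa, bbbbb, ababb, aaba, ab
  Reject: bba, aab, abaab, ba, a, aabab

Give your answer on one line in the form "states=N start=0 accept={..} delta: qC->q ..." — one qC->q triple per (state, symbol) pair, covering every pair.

states=3 start=0 accept={0,2} delta: 0a->1 0b->0 1a->2 1b->0 2a->0 2b->1

Fold the examples into a partial DFA from state 0: repeatedly fix the first undefined (state, symbol) met by the shortest-then-alphabetical prefix, trying targets in increasing order and rejecting any under which an Accept and a Reject string meet in one state with the same remainder; add a state when all current targets are rejected. Accepting states are where Accept strings end.
a: 0a undefined. 0a->0: no, aaab/aab meet in 0 with "b" left. Open state 1: 0a->1.
b: 0b undefined. 0b->0: ok.
aa: 1a undefined. 1a->0: no, aaab/aabab meet in 1 with "b" left. 1a->1: no, aaab/aab meet in 1 with "b" left. Open state 2: 1a->2.
ab: 1b undefined. 1b->0: ok.
aaa: 2a undefined. 2a->0: ok.
aab: 2b undefined. 2b->0: no, aaab/aab meet in 0. 2b->1: ok.
All examples now run through 3 states with every (state, symbol) defined. Accept strings end in {0,2}, Reject strings end in {1}; accept={0,2}.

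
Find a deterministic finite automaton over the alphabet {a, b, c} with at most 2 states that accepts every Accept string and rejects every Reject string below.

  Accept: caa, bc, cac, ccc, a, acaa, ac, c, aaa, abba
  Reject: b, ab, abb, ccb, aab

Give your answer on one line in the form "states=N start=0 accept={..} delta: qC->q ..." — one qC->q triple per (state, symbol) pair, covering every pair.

Grow the machine one transition at a time. Run the examples from 0; the earliest place one falls off (shortest prefix, ties alphabetical) gets sent to the lowest-numbered state that keeps every Accept/Reject pair distinguishable — a pair clashes when both reach the same state with identical unread suffix — and to a fresh state only if none does.
a: 0a undefined. 0a->0: ok.
b: 0b undefined. 0b->0: no, a/b meet in 0. Open state 1: 0b->1.
c: 0c undefined. 0c->0: ok.
bc: 1c undefined. 1c->0: ok.
abb: 1b undefined. 1b->0: no, caa/abb meet in 0. 1b->1: ok.
abba: 1a undefined. 1a->0: ok.
All examples now run through 2 states with every (state, symbol) defined. Accept strings end in {0}, Reject strings end in {1}; accept={0}.

states=2 start=0 accept={0} delta: 0a->0 0b->1 0c->0 1a->0 1b->1 1c->0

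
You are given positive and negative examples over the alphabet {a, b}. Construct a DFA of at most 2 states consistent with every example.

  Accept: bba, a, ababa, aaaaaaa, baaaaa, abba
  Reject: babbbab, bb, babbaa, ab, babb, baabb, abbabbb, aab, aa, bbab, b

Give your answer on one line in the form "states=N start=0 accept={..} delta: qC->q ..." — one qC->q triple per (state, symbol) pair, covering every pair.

states=2 start=0 accept={1} delta: 0a->1 0b->0 1a->0 1b->0

Grow the machine one transition at a time. Run the examples from 0; the earliest place one falls off (shortest prefix, ties alphabetical) gets sent to the lowest-numbered state that keeps every Accept/Reject pair distinguishable — a pair clashes when both reach the same state with identical unread suffix — and to a fresh state only if none does.
a: 0a undefined. 0a->0: no, a/aa meet in 0. Open state 1: 0a->1.
b: 0b undefined. 0b->0: ok.
aa: 1a undefined. 1a->0: ok.
ab: 1b undefined. 1b->0: ok.
All examples now run through 2 states with every (state, symbol) defined. Accept strings end in {1}, Reject strings end in {0}; accept={1}.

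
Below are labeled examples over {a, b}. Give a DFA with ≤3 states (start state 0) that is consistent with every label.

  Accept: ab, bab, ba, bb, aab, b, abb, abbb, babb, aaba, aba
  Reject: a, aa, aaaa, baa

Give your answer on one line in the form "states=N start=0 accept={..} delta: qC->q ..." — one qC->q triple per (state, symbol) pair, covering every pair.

states=3 start=0 accept={1,2} delta: 0a->0 0b->1 1a->2 1b->1 2a->0 2b->1

State merging on the prefix tree: take the shortest (then alphabetical) example prefix whose next move is undefined and point that move at state 0, else 1, else 2, ...; a target is out if some Accept/Reject pair would then sit in one state with the same input left (inseparable). If every existing state is out, open a new one.
a: 0a undefined. 0a->0: ok.
b: 0b undefined. 0b->0: no, ab/a meet in 0. Open state 1: 0b->1.
ba: 1a undefined. 1a->0: no, ba/a meet in 0. 1a->1: no, ab/baa meet in 1. Open state 2: 1a->2.
bb: 1b undefined. 1b->0: no, bb/a meet in 0. 1b->1: ok.
baa: 2a undefined. 2a->0: ok.
bab: 2b undefined. 2b->0: no, bab/a meet in 0. 2b->1: ok.
All examples now run through 3 states with every (state, symbol) defined. Accept strings end in {1,2}, Reject strings end in {0}; accept={1,2}.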